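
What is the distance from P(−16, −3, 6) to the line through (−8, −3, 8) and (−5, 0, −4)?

2√17

A direction vector is d = (3, 3, −12).
AP = (−8, 0, −2); AP·d = 0, |AP|² = 68, |d|² = 162.
distance² = |AP|² − (AP·d)²/|d|² = 68 − 0/162 = 68, so the distance is 2√17.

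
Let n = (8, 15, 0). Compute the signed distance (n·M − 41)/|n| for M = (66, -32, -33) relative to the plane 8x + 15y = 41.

7/17

n·M − 41 = 7.
|n| = 17, so the signed distance is 7/17.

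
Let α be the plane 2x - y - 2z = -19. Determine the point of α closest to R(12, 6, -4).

The perpendicular from R has direction n = (2, -1, -2): r = (12, 6, -4) + μ(2, -1, -2).
Substitute into the plane: n·(R + μn) = -19 gives 26 + 9μ = -19, so μ = -5.
Foot = (12, 6, -4) + (-5)·(2, -1, -2) = (2, 11, 6).

(2, 11, 6)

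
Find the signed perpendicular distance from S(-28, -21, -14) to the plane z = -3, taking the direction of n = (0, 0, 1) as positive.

n·S − (-3) = -11.
|n| = 1, so the signed distance is -11/1 = -11.

-11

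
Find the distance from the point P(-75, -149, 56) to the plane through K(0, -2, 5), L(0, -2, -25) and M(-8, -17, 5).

3

KL = (0, 0, -30) and KM = (-8, -15, 0), so a normal is n = KL × KM = (-450, 240, 0).
Then n·(-75, -149, 56) - (-480) = -1530.
|n| = √(202500 + 57600 + 0) = 510, so the distance is |-1530|/510 = 3.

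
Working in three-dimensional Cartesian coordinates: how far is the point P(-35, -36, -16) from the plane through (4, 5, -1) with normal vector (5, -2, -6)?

The plane has equation n·(r − (4, 5, -1)) = 0, i.e. n·r = 16.
Then n·(-35, -36, -16) - 16 = -23.
|n| = √(25 + 4 + 36) = √65, so the distance is |-23|/√65 = 23√65/65.

23√65/65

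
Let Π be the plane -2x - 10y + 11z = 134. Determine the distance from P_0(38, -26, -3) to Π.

Normal vector n = (-2, -10, 11), and n·(38, -26, -3) - 134 = 17.
|n| = √(4 + 100 + 121) = 15, so the distance is |17|/15 = 17/15.

17/15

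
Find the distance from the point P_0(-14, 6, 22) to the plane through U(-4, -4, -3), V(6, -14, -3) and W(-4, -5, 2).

UV = (10, -10, 0) and UW = (0, -1, 5), so a normal is n = UV × UW = (-50, -50, -10).
n = (-50, -50, -10); n·P − 430 = -250; |n| = 10√51; distance = 250/(10√51) = 25√51/51.

25/√51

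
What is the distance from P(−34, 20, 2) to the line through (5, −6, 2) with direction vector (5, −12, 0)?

26

Direction vector d = (5, −12, 0).
AP = (−39, 26, 0), and AP × d = (0, 0, 338).
|AP × d|² = 114244 and |d|² = 169, so the distance is √(114244/169) = √676 = 26.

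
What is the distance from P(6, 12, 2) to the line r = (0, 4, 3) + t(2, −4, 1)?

4√5

Direction vector d = (2, −4, 1).
AP = (6, 8, −1), and AP × d = (4, −8, −40).
|AP × d|² = 1680 and |d|² = 21, so the distance is √(1680/21) = √80 = 4√5.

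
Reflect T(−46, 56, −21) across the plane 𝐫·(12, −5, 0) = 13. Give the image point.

n = (12, −5, 0), |n|² = 169, n·T − 13 = -845, so t = -845/169 = -5.
Foot F = T − (-5)·n = (14, 31, −21); the reflection is 2F − T = (74, 6, −21).

(74, 6, -21)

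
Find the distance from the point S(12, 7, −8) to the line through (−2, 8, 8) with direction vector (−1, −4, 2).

3√41

Direction vector d = (−1, −4, 2).
AP = (14, −1, −16), and AP × d = (−66, −12, −57).
|AP × d|² = 7749 and |d|² = 21, so the distance is √(7749/21) = √369 = 3√41.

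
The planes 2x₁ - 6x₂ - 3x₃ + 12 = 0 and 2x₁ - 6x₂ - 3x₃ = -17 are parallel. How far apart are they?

5/7

With common normal n = (2, -6, -3) (|n| = 7), the distance is |(-12) − (-17)|/|n| = 5/7.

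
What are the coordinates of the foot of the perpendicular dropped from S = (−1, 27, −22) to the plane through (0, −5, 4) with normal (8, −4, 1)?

(15, 19, -20)

n = (8, −4, 1), |n|² = 81, and n·S − 24 = -162.
t = -162/81 = -2, so the foot is S − t·n = (−1, 27, −22) − (-2)·(8, −4, 1) = (15, 19, −20).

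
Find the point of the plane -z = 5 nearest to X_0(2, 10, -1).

(2, 10, -5)

n = (0, 0, -1), |n|² = 1, and n·X_0 − 5 = -4.
t = -4/1 = -4, so the foot is X_0 − t·n = (2, 10, -1) − (-4)·(0, 0, -1) = (2, 10, -5).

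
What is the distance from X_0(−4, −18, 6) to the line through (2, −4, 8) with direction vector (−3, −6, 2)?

2√10

Direction vector d = (−3, −6, 2).
AP = (−6, −14, −2), and AP × d = (−40, 18, −6).
|AP × d|² = 1960 and |d|² = 49, so the distance is √(1960/49) = √40 = 2√10.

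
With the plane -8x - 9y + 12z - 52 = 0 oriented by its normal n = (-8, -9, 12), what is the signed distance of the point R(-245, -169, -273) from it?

9

n·R − 52 = 153.
|n| = 17, so the signed distance is 153/17 = 9.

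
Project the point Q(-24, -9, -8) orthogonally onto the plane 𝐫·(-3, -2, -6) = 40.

The perpendicular from Q has direction n = (-3, -2, -6): r = (-24, -9, -8) + t(-3, -2, -6).
Substitute into the plane: n·(Q + tn) = 40 gives 138 + 49t = 40, so t = -2.
Foot = (-24, -9, -8) + (-2)·(-3, -2, -6) = (-18, -5, 4).

(-18, -5, 4)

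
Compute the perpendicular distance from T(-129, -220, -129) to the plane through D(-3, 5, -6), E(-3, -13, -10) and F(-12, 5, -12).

DE = (0, -18, -4) and DF = (-9, 0, -6), so a normal is n = DE × DF = (108, 36, -162).
Then n·(-129, -220, -129) - 828 = -1782.
|n| = √(11664 + 1296 + 26244) = 198, so the distance is |-1782|/198 = 9.

9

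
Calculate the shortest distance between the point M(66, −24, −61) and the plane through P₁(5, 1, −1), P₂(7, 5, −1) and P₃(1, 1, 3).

P₁P₂ = (2, 4, 0) and P₁P₃ = (−4, 0, 4), so a normal is n = P₁P₂ × P₁P₃ = (16, −8, 16).
d = |16·66 + (-8)·(-24) + 16·(-61) − 56| / √(256 + 64 + 256) = |216| / 24 = 9.

9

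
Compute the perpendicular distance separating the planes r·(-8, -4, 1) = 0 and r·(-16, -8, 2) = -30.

Divide the second equation by 2 to match normals: -8x₁ - 4x₂ + x₃ = -15.
Both planes have normal n = (-8, -4, 1), |n| = 9. Any point on the first plane is at distance |(-15) − 0|/|n| = 15/9 = 5/3 from the second.

5/3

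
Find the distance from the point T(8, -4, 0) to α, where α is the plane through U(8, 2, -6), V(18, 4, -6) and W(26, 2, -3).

6/√62

UV = (10, 2, 0) and UW = (18, 0, 3), so a normal is n = UV × UW = (6, -30, -36).
d = |6·8 + (-30)·(-4) + (-36)·0 − 204| / √(36 + 900 + 1296) = |-36| / (6√62) = 3√62/31.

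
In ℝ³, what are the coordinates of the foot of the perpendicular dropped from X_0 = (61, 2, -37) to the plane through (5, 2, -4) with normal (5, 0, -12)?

n = (5, 0, -12), |n|² = 169, and n·X_0 − 73 = 676.
t = 676/169 = 4, so the foot is X_0 − t·n = (61, 2, -37) − 4·(5, 0, -12) = (41, 2, 11).

(41, 2, 11)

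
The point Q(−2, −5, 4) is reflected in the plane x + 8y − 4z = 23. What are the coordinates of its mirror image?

n = (1, 8, −4), |n|² = 81, n·Q − 23 = -81, so t = -81/81 = -1.
Foot F = Q − (-1)·n = (−1, 3, 0); the reflection is 2F − Q = (0, 11, −4).

(0, 11, -4)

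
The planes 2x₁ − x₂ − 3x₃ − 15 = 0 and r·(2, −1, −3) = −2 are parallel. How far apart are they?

With common normal n = (2, −1, −3) (|n| = √14), the distance is |15 − (-2)|/|n| = 17/√14.

17√14/14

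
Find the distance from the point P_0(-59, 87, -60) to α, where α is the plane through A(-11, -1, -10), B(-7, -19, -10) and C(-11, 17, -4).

4

AB = (4, -18, 0) and AC = (0, 18, 6), so a normal is n = AB × AC = (-108, -24, 72).
Then n·(-59, 87, -60) - 492 = -528.
|n| = √(11664 + 576 + 5184) = 132, so the distance is |-528|/132 = 4.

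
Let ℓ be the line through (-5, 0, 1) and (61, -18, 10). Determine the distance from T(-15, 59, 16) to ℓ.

√3277

A direction vector is d = (66, -18, 9).
AP = (-10, 59, 15); AP·d = -1587, |AP|² = 3806, |d|² = 4761.
distance² = |AP|² − (AP·d)²/|d|² = 3806 − 2518569/4761 = 3277, so the distance is √3277.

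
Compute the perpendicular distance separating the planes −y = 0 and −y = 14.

14

With common normal n = (0, −1, 0) (|n| = 1), the distance is |0 − 14|/|n| = 14/1 = 14.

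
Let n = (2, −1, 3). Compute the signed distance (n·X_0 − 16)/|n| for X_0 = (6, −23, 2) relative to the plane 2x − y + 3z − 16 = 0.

n·X_0 − 16 = 25.
|n| = √14, so the signed distance is 25√14/14.

25√14/14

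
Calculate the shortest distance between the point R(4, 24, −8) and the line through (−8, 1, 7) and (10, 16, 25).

3√89

A direction vector is d = (18, 15, 18).
AP = (12, 23, −15), and AP × d = (639, −486, −234).
|AP × d|² = 699273 and |d|² = 873, so the distance is √(699273/873) = √801 = 3√89.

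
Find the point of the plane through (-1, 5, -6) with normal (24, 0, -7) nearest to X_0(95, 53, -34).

The perpendicular from X_0 has direction n = (24, 0, -7): r = (95, 53, -34) + t(24, 0, -7).
Substitute into the plane: n·(X_0 + tn) = 18 gives 2518 + 625t = 18, so t = -4.
Foot = (95, 53, -34) + (-4)·(24, 0, -7) = (-1, 53, -6).

(-1, 53, -6)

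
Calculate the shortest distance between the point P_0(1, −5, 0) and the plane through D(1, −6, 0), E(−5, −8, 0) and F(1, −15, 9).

3/√19

DE = (−6, −2, 0) and DF = (0, −9, 9), so a normal is n = DE × DF = (−18, 54, 54).
Then n·(1, −5, 0) − (−342) = 54.
|n| = √(324 + 2916 + 2916) = 18√19, so the distance is |54|/(18√19) = 3√19/19.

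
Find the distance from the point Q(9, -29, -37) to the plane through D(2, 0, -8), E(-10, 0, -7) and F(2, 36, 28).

DE = (-12, 0, 1) and DF = (0, 36, 36), so a normal is n = DE × DF = (-36, 432, -432).
n = (-36, 432, -432); n·P − 3384 = -252; |n| = 612; distance = 252/612 = 7/17.

7/17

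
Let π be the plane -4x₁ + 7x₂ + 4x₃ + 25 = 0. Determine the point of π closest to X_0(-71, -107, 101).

(-655/9, -935/9, 925/9)

n = (-4, 7, 4), |n|² = 81, and n·X_0 − (-25) = -36.
t = -36/81 = -4/9, so the foot is X_0 − t·n = (-71, -107, 101) − (-4/9)·(-4, 7, 4) = (-655/9, -935/9, 925/9).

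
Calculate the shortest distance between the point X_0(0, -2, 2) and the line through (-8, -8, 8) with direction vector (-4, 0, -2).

2√29

Direction vector d = (-4, 0, -2).
AP = (8, 6, -6); AP·d = -20, |AP|² = 136, |d|² = 20.
distance² = |AP|² − (AP·d)²/|d|² = 136 − 400/20 = 116, so the distance is 2√29.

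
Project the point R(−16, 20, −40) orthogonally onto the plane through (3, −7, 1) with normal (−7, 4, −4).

The perpendicular from R has direction n = (−7, 4, −4): r = (−16, 20, −40) + μ(−7, 4, −4).
Substitute into the plane: n·(R + μn) = -53 gives 352 + 81μ = -53, so μ = -5.
Foot = (−16, 20, −40) + (-5)·(−7, 4, −4) = (19, 0, −20).

(19, 0, -20)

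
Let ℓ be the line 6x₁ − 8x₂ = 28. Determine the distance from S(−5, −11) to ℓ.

3

d = |6·(-5) + (-8)·(-11) − 28| / √(36 + 64) = |30|/10 = 3.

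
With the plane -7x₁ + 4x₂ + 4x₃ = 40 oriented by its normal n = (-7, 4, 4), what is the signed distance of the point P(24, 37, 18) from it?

4/3

n·P − 40 = 12.
|n| = 9, so the signed distance is 12/9 = 4/3.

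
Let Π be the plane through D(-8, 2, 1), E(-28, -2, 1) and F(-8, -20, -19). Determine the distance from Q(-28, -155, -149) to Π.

8

DE = (-20, -4, 0) and DF = (0, -22, -20), so a normal is n = DE × DF = (80, -400, 440).
Then n·(-28, -155, -149) - (-1000) = -4800.
|n| = √(6400 + 160000 + 193600) = 600, so the distance is |-4800|/600 = 8.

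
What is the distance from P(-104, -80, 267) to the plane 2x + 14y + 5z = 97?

6

Normal vector n = (2, 14, 5), and n·(-104, -80, 267) - 97 = -90.
|n| = √(4 + 196 + 25) = 15, so the distance is |-90|/15 = 6.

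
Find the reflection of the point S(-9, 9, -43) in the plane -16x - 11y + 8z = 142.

(-41, -13, -27)

With n = (-16, -11, 8), the signed offset is (n·S − 142)/|n|² = -441/441 = -1.
S' = S − 2t·n = (-9, 9, -43) − (-2)·(-16, -11, 8) = (-41, -13, -27).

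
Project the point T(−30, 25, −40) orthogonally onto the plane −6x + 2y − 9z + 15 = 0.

n = (−6, 2, −9), |n|² = 121, and n·T − (-15) = 605.
t = 605/121 = 5, so the foot is T − t·n = (−30, 25, −40) − 5·(−6, 2, −9) = (0, 15, 5).

(0, 15, 5)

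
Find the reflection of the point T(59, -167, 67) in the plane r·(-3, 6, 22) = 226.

With n = (-3, 6, 22), the signed offset is (n·T − 226)/|n|² = 69/529 = 3/23.
T' = T − 2t·n = (59, -167, 67) − (6/23)·(-3, 6, 22) = (1375/23, -3877/23, 1409/23).

(1375/23, -3877/23, 1409/23)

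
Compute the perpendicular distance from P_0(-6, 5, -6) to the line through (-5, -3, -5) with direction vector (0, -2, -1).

√21

Direction vector d = (0, -2, -1).
AP = (-1, 8, -1); AP·d = -15, |AP|² = 66, |d|² = 5.
distance² = |AP|² − (AP·d)²/|d|² = 66 − 225/5 = 21, so the distance is √21.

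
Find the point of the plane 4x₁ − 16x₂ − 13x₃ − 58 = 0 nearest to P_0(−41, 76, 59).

(-21, -4, -6)

n = (4, −16, −13), |n|² = 441, and n·P_0 − 58 = -2205.
t = -2205/441 = -5, so the foot is P_0 − t·n = (−41, 76, 59) − (-5)·(4, −16, −13) = (−21, −4, −6).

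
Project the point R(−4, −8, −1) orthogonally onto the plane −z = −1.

(-4, -8, 1)

The perpendicular from R has direction n = (0, 0, −1): r = (−4, −8, −1) + t(0, 0, −1).
Substitute into the plane: n·(R + tn) = -1 gives 1 + 1t = -1, so t = -2.
Foot = (−4, −8, −1) + (-2)·(0, 0, −1) = (−4, −8, 1).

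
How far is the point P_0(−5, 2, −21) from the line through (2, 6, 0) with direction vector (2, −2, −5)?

√209

Direction vector d = (2, −2, −5).
AP = (−7, −4, −21); AP·d = 99, |AP|² = 506, |d|² = 33.
distance² = |AP|² − (AP·d)²/|d|² = 506 − 9801/33 = 209, so the distance is √209.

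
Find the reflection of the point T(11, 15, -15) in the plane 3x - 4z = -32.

(-19, 15, 25)

With n = (3, 0, -4), the signed offset is (n·T − (-32))/|n|² = 125/25 = 5.
T' = T − 2t·n = (11, 15, -15) − 10·(3, 0, -4) = (-19, 15, 25).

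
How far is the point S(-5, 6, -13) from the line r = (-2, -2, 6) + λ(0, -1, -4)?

Direction vector d = (0, -1, -4).
AP = (-3, 8, -19); AP·d = 68, |AP|² = 434, |d|² = 17.
distance² = |AP|² − (AP·d)²/|d|² = 434 − 4624/17 = 162, so the distance is 9√2.

9√2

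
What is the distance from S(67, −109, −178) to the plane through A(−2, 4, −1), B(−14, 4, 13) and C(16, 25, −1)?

9

AB = (−12, 0, 14) and AC = (18, 21, 0), so a normal is n = AB × AC = (−294, 252, −252).
Then n·(67, −109, −178) − 1848 = −4158.
|n| = √(86436 + 63504 + 63504) = 462, so the distance is |-4158|/462 = 9.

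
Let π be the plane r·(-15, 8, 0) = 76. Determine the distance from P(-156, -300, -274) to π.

Normal vector n = (-15, 8, 0), and n·(-156, -300, -274) - 76 = -136.
|n| = √(225 + 64 + 0) = 17, so the distance is |-136|/17 = 8.

8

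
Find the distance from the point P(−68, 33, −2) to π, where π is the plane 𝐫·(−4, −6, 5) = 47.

17√77/77

d = |(-4)·(-68) + (-6)·33 + 5·(-2) − 47| / √(16 + 36 + 25) = |17| / √77 = 17√77/77.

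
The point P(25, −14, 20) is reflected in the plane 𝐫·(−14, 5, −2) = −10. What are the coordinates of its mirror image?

n = (−14, 5, −2), |n|² = 225, n·P − (-10) = -450, so t = -450/225 = -2.
Foot F = P − (-2)·n = (−3, −4, 16); the reflection is 2F − P = (−31, 6, 12).

(-31, 6, 12)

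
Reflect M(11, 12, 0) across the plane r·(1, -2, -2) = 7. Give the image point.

With n = (1, -2, -2), the signed offset is (n·M − 7)/|n|² = -20/9.
M' = M − 2t·n = (11, 12, 0) − (-40/9)·(1, -2, -2) = (139/9, 28/9, -80/9).

(139/9, 28/9, -80/9)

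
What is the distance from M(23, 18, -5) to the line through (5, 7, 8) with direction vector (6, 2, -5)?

√29

Direction vector d = (6, 2, -5).
AP = (18, 11, -13), and AP × d = (-29, 12, -30).
|AP × d|² = 1885 and |d|² = 65, so the distance is √(1885/65) = √29.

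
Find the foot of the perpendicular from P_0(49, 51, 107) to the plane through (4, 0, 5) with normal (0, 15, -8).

The perpendicular from P_0 has direction n = (0, 15, -8): r = (49, 51, 107) + μ(0, 15, -8).
Substitute into the plane: n·(P_0 + μn) = -40 gives -91 + 289μ = -40, so μ = 3/17.
Foot = (49, 51, 107) + (3/17)·(0, 15, -8) = (49, 912/17, 1795/17).

(49, 912/17, 1795/17)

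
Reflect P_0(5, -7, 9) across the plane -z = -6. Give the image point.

(5, -7, 3)

n = (0, 0, -1), |n|² = 1, n·P_0 − (-6) = -3, so t = -3/1 = -3.
Foot F = P_0 − (-3)·n = (5, -7, 6); the reflection is 2F − P_0 = (5, -7, 3).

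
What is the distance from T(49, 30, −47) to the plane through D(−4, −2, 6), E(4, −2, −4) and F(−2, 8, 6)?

21/√42

DE = (8, 0, −10) and DF = (2, 10, 0), so a normal is n = DE × DF = (100, −20, 80).
d = |100·49 + (-20)·30 + 80·(-47) − 120| / √(10000 + 400 + 6400) = |420| / (20√42) = √42/2.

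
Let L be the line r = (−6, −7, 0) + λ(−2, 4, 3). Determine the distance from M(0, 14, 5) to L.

√241

Direction vector d = (−2, 4, 3).
AP = (6, 21, 5); AP·d = 87, |AP|² = 502, |d|² = 29.
distance² = |AP|² − (AP·d)²/|d|² = 502 − 7569/29 = 241, so the distance is √241.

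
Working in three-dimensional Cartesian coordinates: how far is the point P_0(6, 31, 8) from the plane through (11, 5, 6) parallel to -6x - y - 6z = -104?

Parallel planes share the normal n = (-6, -1, -6); since (11, 5, 6) lies on the plane, its equation is -6x - y - 6z = -107.
d = |(-6)·6 + (-1)·31 + (-6)·8 − (-107)| / √(36 + 1 + 36) = |-8| / √73 = 8√73/73.

8/√73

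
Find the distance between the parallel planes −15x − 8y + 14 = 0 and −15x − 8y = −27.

Both planes have normal n = (−15, −8, 0), |n| = 17. Any point on the first plane is at distance |(-27) − (-14)|/|n| = 13/17 from the second.

13/17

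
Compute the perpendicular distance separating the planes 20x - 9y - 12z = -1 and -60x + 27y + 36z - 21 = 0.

Divide the second equation by -3 to match normals: 20x - 9y - 12z = -7.
With common normal n = (20, -9, -12) (|n| = 25), the distance is |(-1) − (-7)|/|n| = 6/25.

6/25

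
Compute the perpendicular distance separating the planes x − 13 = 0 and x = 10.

Both planes have normal n = (1, 0, 0), |n| = 1. Any point on the first plane is at distance |10 − 13|/|n| = 3/1 = 3 from the second.

3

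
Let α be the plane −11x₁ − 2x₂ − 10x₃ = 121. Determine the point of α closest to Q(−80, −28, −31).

The perpendicular from Q has direction n = (−11, −2, −10): r = (−80, −28, −31) + t(−11, −2, −10).
Substitute into the plane: n·(Q + tn) = 121 gives 1246 + 225t = 121, so t = -5.
Foot = (−80, −28, −31) + (-5)·(−11, −2, −10) = (−25, −18, 19).

(-25, -18, 19)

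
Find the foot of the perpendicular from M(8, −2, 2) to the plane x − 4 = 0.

(4, -2, 2)

n = (1, 0, 0), |n|² = 1, and n·M − 4 = 4.
t = 4/1 = 4, so the foot is M − t·n = (8, −2, 2) − 4·(1, 0, 0) = (4, −2, 2).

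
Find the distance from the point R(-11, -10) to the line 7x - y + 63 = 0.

d = |7·(-11) + (-1)·(-10) − (-63)| / √(49 + 1) = |-4|/(5√2) = 2√2/5.

2√2/5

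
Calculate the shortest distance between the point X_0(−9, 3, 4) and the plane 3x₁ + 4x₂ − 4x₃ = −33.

2/√41

n = (3, 4, −4); n·P − (-33) = 2; |n| = √41; distance = 2/√41 = 2√41/41.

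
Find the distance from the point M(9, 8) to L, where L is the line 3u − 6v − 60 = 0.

27√5/5

The normal to the line is n = (3, −6) with |n| = 3√5.
|n·M − 60| = |-21 − 60| = 81, so the distance is 81/(3√5) = 27/√5.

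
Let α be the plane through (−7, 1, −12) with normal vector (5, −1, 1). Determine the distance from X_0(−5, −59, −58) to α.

The plane has equation n·(r − (−7, 1, −12)) = 0, i.e. n·r = -48.
Then n·(−5, −59, −58) − (−48) = 24.
|n| = √(25 + 1 + 1) = 3√3, so the distance is |24|/(3√3) = 8/√3.

8/√3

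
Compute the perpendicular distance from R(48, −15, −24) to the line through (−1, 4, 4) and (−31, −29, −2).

A direction vector is d = (−30, −33, −6).
AP = (49, −19, −28); AP·d = -675, |AP|² = 3546, |d|² = 2025.
distance² = |AP|² − (AP·d)²/|d|² = 3546 − 455625/2025 = 3321, so the distance is 9√41.

9√41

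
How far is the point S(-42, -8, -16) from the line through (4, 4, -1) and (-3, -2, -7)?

3√61

A direction vector is d = (-7, -6, -6).
AP = (-46, -12, -15), and AP × d = (-18, -171, 192).
|AP × d|² = 66429 and |d|² = 121, so the distance is √(66429/121) = √549 = 3√61.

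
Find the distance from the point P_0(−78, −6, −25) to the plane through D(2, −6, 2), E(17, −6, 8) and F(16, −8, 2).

DE = (15, 0, 6) and DF = (14, −2, 0), so a normal is n = DE × DF = (12, 84, −30).
n = (12, 84, −30); n·P − (-540) = -150; |n| = 90; distance = 150/90 = 5/3.

5/3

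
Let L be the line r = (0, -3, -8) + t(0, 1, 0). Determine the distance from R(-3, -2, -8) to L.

Direction vector d = (0, 1, 0).
AP = (-3, 1, 0); AP·d = 1, |AP|² = 10, |d|² = 1.
distance² = |AP|² − (AP·d)²/|d|² = 10 − 1/1 = 9, so the distance is 3.

3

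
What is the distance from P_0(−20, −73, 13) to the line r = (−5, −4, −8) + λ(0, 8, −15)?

Direction vector d = (0, 8, −15).
AP = (−15, −69, 21), and AP × d = (867, −225, −120).
|AP × d|² = 816714 and |d|² = 289, so the distance is √(816714/289) = √2826 = 3√314.

3√314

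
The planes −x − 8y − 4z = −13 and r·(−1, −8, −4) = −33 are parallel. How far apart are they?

With common normal n = (−1, −8, −4) (|n| = 9), the distance is |(-13) − (-33)|/|n| = 20/9.

20/9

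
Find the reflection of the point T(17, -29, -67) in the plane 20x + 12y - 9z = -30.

(-23, -53, -49)

With n = (20, 12, -9), the signed offset is (n·T − (-30))/|n|² = 625/625 = 1.
T' = T − 2t·n = (17, -29, -67) − 2·(20, 12, -9) = (-23, -53, -49).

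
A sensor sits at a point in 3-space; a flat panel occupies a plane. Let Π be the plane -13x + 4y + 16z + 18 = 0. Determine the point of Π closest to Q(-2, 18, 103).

(50, 2, 39)

n = (-13, 4, 16), |n|² = 441, and n·Q − (-18) = 1764.
t = 1764/441 = 4, so the foot is Q − t·n = (-2, 18, 103) − 4·(-13, 4, 16) = (50, 2, 39).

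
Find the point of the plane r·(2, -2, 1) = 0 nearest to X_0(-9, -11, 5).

(-11, -9, 4)

The perpendicular from X_0 has direction n = (2, -2, 1): r = (-9, -11, 5) + λ(2, -2, 1).
Substitute into the plane: n·(X_0 + λn) = 0 gives 9 + 9λ = 0, so λ = -1.
Foot = (-9, -11, 5) + (-1)·(2, -2, 1) = (-11, -9, 4).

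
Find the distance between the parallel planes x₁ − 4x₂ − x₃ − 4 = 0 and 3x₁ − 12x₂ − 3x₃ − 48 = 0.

2√2

Divide the second equation by 3 to match normals: x₁ − 4x₂ − x₃ = 16.
Both planes have normal n = (1, −4, −1), |n| = 3√2. Any point on the first plane is at distance |16 − 4|/|n| = 12/(3√2) = 2√2 from the second.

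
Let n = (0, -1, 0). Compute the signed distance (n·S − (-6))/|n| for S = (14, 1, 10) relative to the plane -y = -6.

n·S − (-6) = 5.
|n| = 1, so the signed distance is 5/1 = 5.

5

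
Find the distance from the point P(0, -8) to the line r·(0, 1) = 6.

d = |0·0 + 1·(-8) − 6| / √(0 + 1) = |-14|/1 = 14.

14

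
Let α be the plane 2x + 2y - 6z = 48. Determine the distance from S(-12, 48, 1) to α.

9/√11

Normal vector n = (2, 2, -6), and n·(-12, 48, 1) - 48 = 18.
|n| = √(4 + 4 + 36) = 2√11, so the distance is |18|/(2√11) = 9√11/11.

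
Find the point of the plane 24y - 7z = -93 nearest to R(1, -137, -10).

n = (0, 24, -7), |n|² = 625, and n·R − (-93) = -3125.
t = -3125/625 = -5, so the foot is R − t·n = (1, -137, -10) − (-5)·(0, 24, -7) = (1, -17, -45).

(1, -17, -45)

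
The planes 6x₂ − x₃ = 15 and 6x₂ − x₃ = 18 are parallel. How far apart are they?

Both planes have normal n = (0, 6, −1), |n| = √37. Any point on the first plane is at distance |18 − 15|/|n| = 3/√37 = 3√37/37 from the second.

3/√37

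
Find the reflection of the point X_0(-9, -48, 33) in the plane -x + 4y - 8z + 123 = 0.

(-17, -16, -31)

With n = (-1, 4, -8), the signed offset is (n·X_0 − (-123))/|n|² = -324/81 = -4.
X_0' = X_0 − 2t·n = (-9, -48, 33) − (-8)·(-1, 4, -8) = (-17, -16, -31).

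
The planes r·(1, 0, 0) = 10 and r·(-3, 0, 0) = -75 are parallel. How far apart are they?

Divide the second equation by -3 to match normals: x = 25.
With common normal n = (1, 0, 0) (|n| = 1), the distance is |10 − 25|/|n| = 15/1 = 15.

15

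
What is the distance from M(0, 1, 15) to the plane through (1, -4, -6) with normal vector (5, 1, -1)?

The plane has equation n·(r − (1, -4, -6)) = 0, i.e. n·r = 7.
Then n·(0, 1, 15) - 7 = -21.
|n| = √(25 + 1 + 1) = 3√3, so the distance is |-21|/(3√3) = 7/√3.

7/√3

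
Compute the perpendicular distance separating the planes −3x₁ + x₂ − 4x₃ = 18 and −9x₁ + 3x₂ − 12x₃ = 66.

2√26/13

Divide the second equation by 3 to match normals: −3x₁ + x₂ − 4x₃ = 22.
Both planes have normal n = (−3, 1, −4), |n| = √26. Any point on the first plane is at distance |22 − 18|/|n| = 4/√26 from the second.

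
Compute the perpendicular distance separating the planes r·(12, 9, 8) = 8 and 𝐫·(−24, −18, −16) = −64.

24/17

Divide the second equation by -2 to match normals: 12x₁ + 9x₂ + 8x₃ = 32.
With common normal n = (12, 9, 8) (|n| = 17), the distance is |8 − 32|/|n| = 24/17.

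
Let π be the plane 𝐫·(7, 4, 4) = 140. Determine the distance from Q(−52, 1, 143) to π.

Normal vector n = (7, 4, 4), and n·(−52, 1, 143) − 140 = 72.
|n| = √(49 + 16 + 16) = 9, so the distance is |72|/9 = 8.

8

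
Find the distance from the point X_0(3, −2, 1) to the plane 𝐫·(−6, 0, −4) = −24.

n = (−6, 0, −4); n·P − (-24) = 2; |n| = 2√13; distance = 2/(2√13) = √13/13.

√13/13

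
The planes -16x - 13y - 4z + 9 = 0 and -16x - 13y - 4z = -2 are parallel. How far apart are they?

1/3

Both planes have normal n = (-16, -13, -4), |n| = 21. Any point on the first plane is at distance |(-2) − (-9)|/|n| = 7/21 = 1/3 from the second.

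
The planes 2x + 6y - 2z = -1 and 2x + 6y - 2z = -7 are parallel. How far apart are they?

With common normal n = (2, 6, -2) (|n| = 2√11), the distance is |(-1) − (-7)|/|n| = 6/(2√11) = 3√11/11.

3√11/11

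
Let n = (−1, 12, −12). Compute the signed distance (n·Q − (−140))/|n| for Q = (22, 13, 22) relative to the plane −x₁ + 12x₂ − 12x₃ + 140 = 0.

10/17

n·Q − (-140) = 10.
|n| = 17, so the signed distance is 10/17.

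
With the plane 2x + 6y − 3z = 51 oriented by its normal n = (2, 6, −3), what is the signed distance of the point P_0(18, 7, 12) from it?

n·P_0 − 51 = -9.
|n| = 7, so the signed distance is -9/7.

-9/7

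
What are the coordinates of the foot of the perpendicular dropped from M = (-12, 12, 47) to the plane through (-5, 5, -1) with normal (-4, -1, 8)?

(8, 17, 7)

The perpendicular from M has direction n = (-4, -1, 8): r = (-12, 12, 47) + t(-4, -1, 8).
Substitute into the plane: n·(M + tn) = 7 gives 412 + 81t = 7, so t = -5.
Foot = (-12, 12, 47) + (-5)·(-4, -1, 8) = (8, 17, 7).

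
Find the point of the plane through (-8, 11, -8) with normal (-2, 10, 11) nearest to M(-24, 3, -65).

The perpendicular from M has direction n = (-2, 10, 11): r = (-24, 3, -65) + λ(-2, 10, 11).
Substitute into the plane: n·(M + λn) = 38 gives -637 + 225λ = 38, so λ = 3.
Foot = (-24, 3, -65) + 3·(-2, 10, 11) = (-30, 33, -32).

(-30, 33, -32)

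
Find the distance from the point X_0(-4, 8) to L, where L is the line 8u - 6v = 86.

d = |8·(-4) + (-6)·8 − 86| / √(64 + 36) = |-166|/10 = 83/5.

83/5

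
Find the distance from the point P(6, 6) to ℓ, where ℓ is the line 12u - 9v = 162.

d = |12·6 + (-9)·6 − 162| / √(144 + 81) = |-144|/15 = 48/5.

48/5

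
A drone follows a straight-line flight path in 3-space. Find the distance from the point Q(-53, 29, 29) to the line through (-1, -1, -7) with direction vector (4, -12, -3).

Direction vector d = (4, -12, -3).
AP = (-52, 30, 36), and AP × d = (342, -12, 504).
|AP × d|² = 371124 and |d|² = 169, so the distance is √(371124/169) = √2196 = 6√61.

6√61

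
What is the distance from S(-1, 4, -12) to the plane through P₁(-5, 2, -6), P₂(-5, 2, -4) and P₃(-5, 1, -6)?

4

P₁P₂ = (0, 0, 2) and P₁P₃ = (0, -1, 0), so a normal is n = P₁P₂ × P₁P₃ = (2, 0, 0).
Then n·(-1, 4, -12) - (-10) = 8.
|n| = √(4 + 0 + 0) = 2, so the distance is |8|/2 = 4.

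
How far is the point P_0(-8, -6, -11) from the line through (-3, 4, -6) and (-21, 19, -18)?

A direction vector is d = (-18, 15, -12).
AP = (-5, -10, -5); AP·d = 0, |AP|² = 150, |d|² = 693.
distance² = |AP|² − (AP·d)²/|d|² = 150 − 0/693 = 150, so the distance is 5√6.

5√6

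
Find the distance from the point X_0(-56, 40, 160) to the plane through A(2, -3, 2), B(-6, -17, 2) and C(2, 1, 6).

AB = (-8, -14, 0) and AC = (0, 4, 4), so a normal is n = AB × AC = (-56, 32, -32).
Then n·(-56, 40, 160) - (-272) = -432.
|n| = √(3136 + 1024 + 1024) = 72, so the distance is |-432|/72 = 6.

6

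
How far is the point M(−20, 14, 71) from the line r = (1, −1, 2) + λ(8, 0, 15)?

3√314

Direction vector d = (8, 0, 15).
AP = (−21, 15, 69), and AP × d = (225, 867, −120).
|AP × d|² = 816714 and |d|² = 289, so the distance is √(816714/289) = √2826 = 3√314.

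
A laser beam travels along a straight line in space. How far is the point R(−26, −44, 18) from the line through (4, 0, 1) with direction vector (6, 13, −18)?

√1009

Direction vector d = (6, 13, −18).
AP = (−30, −44, 17), and AP × d = (571, −438, −126).
|AP × d|² = 533761 and |d|² = 529, so the distance is √(533761/529) = √1009.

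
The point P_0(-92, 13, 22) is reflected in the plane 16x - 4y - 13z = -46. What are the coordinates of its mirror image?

n = (16, -4, -13), |n|² = 441, n·P_0 − (-46) = -1764, so t = -1764/441 = -4.
Foot F = P_0 − (-4)·n = (-28, -3, -30); the reflection is 2F − P_0 = (36, -19, -82).

(36, -19, -82)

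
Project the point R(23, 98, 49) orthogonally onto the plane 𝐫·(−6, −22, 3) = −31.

(-1, 10, 61)

The perpendicular from R has direction n = (−6, −22, 3): r = (23, 98, 49) + μ(−6, −22, 3).
Substitute into the plane: n·(R + μn) = -31 gives -2147 + 529μ = -31, so μ = 4.
Foot = (23, 98, 49) + 4·(−6, −22, 3) = (−1, 10, 61).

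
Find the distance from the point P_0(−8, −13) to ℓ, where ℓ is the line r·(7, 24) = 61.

429/25

d = |7·(-8) + 24·(-13) − 61| / √(49 + 576) = |-429|/25 = 429/25.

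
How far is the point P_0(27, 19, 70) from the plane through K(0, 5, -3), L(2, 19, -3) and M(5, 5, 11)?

KL = (2, 14, 0) and KM = (5, 0, 14), so a normal is n = KL × KM = (196, -28, -70).
d = |196·27 + (-28)·19 + (-70)·70 − 70| / √(38416 + 784 + 4900) = |-210| / 210 = 1.

1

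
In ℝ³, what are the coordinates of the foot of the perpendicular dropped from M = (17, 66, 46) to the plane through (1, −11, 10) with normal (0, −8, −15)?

The perpendicular from M has direction n = (0, −8, −15): r = (17, 66, 46) + λ(0, −8, −15).
Substitute into the plane: n·(M + λn) = -62 gives -1218 + 289λ = -62, so λ = 4.
Foot = (17, 66, 46) + 4·(0, −8, −15) = (17, 34, −14).

(17, 34, -14)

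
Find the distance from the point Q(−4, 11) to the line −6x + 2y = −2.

12√10/5

The normal to the line is n = (−6, 2) with |n| = 2√10.
|n·Q − (-2)| = |46 − (-2)| = 48, so the distance is 48/(2√10) = 24/√10.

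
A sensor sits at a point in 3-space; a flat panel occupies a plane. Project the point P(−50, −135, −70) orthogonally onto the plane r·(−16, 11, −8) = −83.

The perpendicular from P has direction n = (−16, 11, −8): r = (−50, −135, −70) + μ(−16, 11, −8).
Substitute into the plane: n·(P + μn) = -83 gives -125 + 441μ = -83, so μ = 2/21.
Foot = (−50, −135, −70) + (2/21)·(−16, 11, −8) = (−1082/21, −2813/21, −1486/21).

(-1082/21, -2813/21, -1486/21)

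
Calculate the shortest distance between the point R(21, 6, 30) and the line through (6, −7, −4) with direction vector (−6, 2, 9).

Direction vector d = (−6, 2, 9).
AP = (15, 13, 34); AP·d = 242, |AP|² = 1550, |d|² = 121.
distance² = |AP|² − (AP·d)²/|d|² = 1550 − 58564/121 = 1066, so the distance is √1066.

√1066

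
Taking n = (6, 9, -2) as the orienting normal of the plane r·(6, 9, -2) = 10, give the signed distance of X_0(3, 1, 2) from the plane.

n·X_0 − 10 = 13.
|n| = 11, so the signed distance is 13/11.

13/11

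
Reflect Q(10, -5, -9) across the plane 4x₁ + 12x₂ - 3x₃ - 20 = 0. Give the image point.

(138/13, -41/13, -123/13)

With n = (4, 12, -3), the signed offset is (n·Q − 20)/|n|² = -13/169 = -1/13.
Q' = Q − 2t·n = (10, -5, -9) − (-2/13)·(4, 12, -3) = (138/13, -41/13, -123/13).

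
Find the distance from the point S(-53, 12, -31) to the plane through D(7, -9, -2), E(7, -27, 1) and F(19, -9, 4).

DE = (0, -18, 3) and DF = (12, 0, 6), so a normal is n = DE × DF = (-108, 36, 216).
d = |(-108)·(-53) + 36·12 + 216·(-31) − (-1512)| / √(11664 + 1296 + 46656) = |972| / (36√46) = 27√46/46.

27√46/46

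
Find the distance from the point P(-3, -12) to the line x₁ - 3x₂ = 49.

8√10/5

d = |1·(-3) + (-3)·(-12) − 49| / √(1 + 9) = |-16|/√10 = 16/√10.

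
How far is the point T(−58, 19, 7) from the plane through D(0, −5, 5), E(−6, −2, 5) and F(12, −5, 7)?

22/√41

DE = (−6, 3, 0) and DF = (12, 0, 2), so a normal is n = DE × DF = (6, 12, −36).
d = |6·(-58) + 12·19 + (-36)·7 − (-240)| / √(36 + 144 + 1296) = |-132| / (6√41) = 22/√41.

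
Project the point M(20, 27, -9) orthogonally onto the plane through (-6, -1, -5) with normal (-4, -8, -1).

(4, -5, -13)

n = (-4, -8, -1), |n|² = 81, and n·M − 37 = -324.
t = -324/81 = -4, so the foot is M − t·n = (20, 27, -9) − (-4)·(-4, -8, -1) = (4, -5, -13).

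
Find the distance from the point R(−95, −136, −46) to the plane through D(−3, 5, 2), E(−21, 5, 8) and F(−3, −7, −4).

DE = (−18, 0, 6) and DF = (0, −12, −6), so a normal is n = DE × DF = (72, −108, 216).
n = (72, −108, 216); n·P − (-324) = -1764; |n| = 252; distance = 1764/252 = 7.

7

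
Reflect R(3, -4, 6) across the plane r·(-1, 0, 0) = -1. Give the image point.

n = (-1, 0, 0), |n|² = 1, n·R − (-1) = -2, so t = -2/1 = -2.
Foot F = R − (-2)·n = (1, -4, 6); the reflection is 2F − R = (-1, -4, 6).

(-1, -4, 6)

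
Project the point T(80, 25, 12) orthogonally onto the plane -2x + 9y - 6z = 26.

n = (-2, 9, -6), |n|² = 121, and n·T − 26 = -33.
t = -33/121 = -3/11, so the foot is T − t·n = (80, 25, 12) − (-3/11)·(-2, 9, -6) = (874/11, 302/11, 114/11).

(874/11, 302/11, 114/11)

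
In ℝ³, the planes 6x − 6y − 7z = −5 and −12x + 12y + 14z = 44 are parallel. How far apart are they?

17/11

Divide the second equation by -2 to match normals: 6x − 6y − 7z = -22.
Both planes have normal n = (6, −6, −7), |n| = 11. Any point on the first plane is at distance |(-22) − (-5)|/|n| = 17/11 from the second.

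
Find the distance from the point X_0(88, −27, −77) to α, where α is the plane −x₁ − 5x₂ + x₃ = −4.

26/(3√3)

Normal vector n = (−1, −5, 1), and n·(88, −27, −77) − (−4) = −26.
|n| = √(1 + 25 + 1) = 3√3, so the distance is |-26|/(3√3) = 26/(3√3).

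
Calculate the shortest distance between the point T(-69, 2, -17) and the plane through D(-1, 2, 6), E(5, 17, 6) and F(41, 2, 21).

6/5

DE = (6, 15, 0) and DF = (42, 0, 15), so a normal is n = DE × DF = (225, -90, -630).
n = (225, -90, -630); n·P − (-4185) = -810; |n| = 675; distance = 810/675 = 6/5.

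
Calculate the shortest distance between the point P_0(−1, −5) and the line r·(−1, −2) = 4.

d = |(-1)·(-1) + (-2)·(-5) − 4| / √(1 + 4) = |7|/√5 = 7/√5.

7/√5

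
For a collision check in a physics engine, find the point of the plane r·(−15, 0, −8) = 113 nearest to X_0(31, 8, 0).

The perpendicular from X_0 has direction n = (−15, 0, −8): r = (31, 8, 0) + t(−15, 0, −8).
Substitute into the plane: n·(X_0 + tn) = 113 gives -465 + 289t = 113, so t = 2.
Foot = (31, 8, 0) + 2·(−15, 0, −8) = (1, 8, −16).

(1, 8, -16)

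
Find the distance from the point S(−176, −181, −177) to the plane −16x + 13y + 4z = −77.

n = (−16, 13, 4); n·P − (-77) = -168; |n| = 21; distance = 168/21 = 8.

8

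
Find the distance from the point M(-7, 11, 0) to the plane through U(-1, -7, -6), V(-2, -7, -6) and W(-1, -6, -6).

UV = (-1, 0, 0) and UW = (0, 1, 0), so a normal is n = UV × UW = (0, 0, -1).
n = (0, 0, -1); n·P − 6 = -6; |n| = 1; distance = 6/1 = 6.

6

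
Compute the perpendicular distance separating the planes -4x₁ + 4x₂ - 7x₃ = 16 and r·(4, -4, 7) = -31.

Divide the second equation by -1 to match normals: -4x₁ + 4x₂ - 7x₃ = 31.
With common normal n = (-4, 4, -7) (|n| = 9), the distance is |16 − 31|/|n| = 15/9 = 5/3.

5/3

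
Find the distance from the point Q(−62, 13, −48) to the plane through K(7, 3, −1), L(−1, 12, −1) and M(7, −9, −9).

KL = (−8, 9, 0) and KM = (0, −12, −8), so a normal is n = KL × KM = (−72, −64, 96).
d = |(-72)·(-62) + (-64)·13 + 96·(-48) − (-792)| / √(5184 + 4096 + 9216) = |-184| / 136 = 23/17.

23/17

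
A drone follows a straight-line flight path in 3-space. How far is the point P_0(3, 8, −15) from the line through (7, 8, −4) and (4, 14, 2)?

√101

A direction vector is d = (−3, 6, 6).
AP = (−4, 0, −11), and AP × d = (66, 57, −24).
|AP × d|² = 8181 and |d|² = 81, so the distance is √(8181/81) = √101.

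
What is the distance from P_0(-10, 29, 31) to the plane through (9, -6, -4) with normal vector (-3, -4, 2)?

13/√29

The plane has equation n·(r − (9, -6, -4)) = 0, i.e. n·r = -11.
Then n·(-10, 29, 31) - (-11) = -13.
|n| = √(9 + 16 + 4) = √29, so the distance is |-13|/√29 = 13√29/29.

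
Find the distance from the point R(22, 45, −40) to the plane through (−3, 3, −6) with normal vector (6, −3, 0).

8√5/5

The plane has equation n·(r − (−3, 3, −6)) = 0, i.e. n·r = -27.
d = |6·22 + (-3)·45 − (-27)| / √(36 + 9 + 0) = |24| / (3√5) = 8√5/5.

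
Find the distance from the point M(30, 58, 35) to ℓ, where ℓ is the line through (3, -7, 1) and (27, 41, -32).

√4346

A direction vector is d = (24, 48, -33).
AP = (27, 65, 34), and AP × d = (-3777, 1707, -264).
|AP × d|² = 17249274 and |d|² = 3969, so the distance is √(17249274/3969) = √4346.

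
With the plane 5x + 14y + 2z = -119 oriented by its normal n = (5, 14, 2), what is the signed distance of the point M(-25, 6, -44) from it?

n·M − (-119) = -10.
|n| = 15, so the signed distance is -10/15 = -2/3.

-2/3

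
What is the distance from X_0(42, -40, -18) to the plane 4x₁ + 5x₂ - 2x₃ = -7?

n = (4, 5, -2); n·P − (-7) = 11; |n| = 3√5; distance = 11/(3√5).

11√5/15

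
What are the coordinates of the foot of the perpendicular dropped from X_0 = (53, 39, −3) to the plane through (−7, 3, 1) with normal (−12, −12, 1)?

n = (−12, −12, 1), |n|² = 289, and n·X_0 − 49 = -1156.
t = -1156/289 = -4, so the foot is X_0 − t·n = (53, 39, −3) − (-4)·(−12, −12, 1) = (5, −9, 1).

(5, -9, 1)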